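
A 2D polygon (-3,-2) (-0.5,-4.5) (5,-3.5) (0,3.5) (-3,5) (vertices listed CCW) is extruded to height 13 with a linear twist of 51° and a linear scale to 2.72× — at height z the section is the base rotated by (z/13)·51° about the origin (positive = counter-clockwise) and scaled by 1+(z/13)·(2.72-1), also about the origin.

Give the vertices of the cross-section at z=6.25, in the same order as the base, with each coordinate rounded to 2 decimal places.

Cross-section at z=6.25: (-3.47,-5.60) (2.58,-7.86) (10.96,-2.03) (-2.65,5.82) (-8.78,6.04)

t = z/height = 6.25/13 = 0.480769
s = 1 + (scale-1)·z/height = 1 + (2.72-1)·6.25/13 = 1.826923
θ = twist·z/height = 51°·6.25/13 = 24.5192° = 0.427941 rad
cos θ = 0.909822, sin θ = 0.414999 (intermediates below are computed at full precision and shown rounded to 5 d.p.)
v1: (-3,-2) → rotate → (-1.89947,-3.06464) → ×s → (-3.47018,-5.59886) → (-3.47,-5.60)
v2: (-0.5,-4.5) → rotate → (1.41258,-4.30170) → ×s → (2.58068,-7.85887) → (2.58,-7.86)
v3: (5,-3.5) → rotate → (6.00161,-1.10938) → ×s → (10.96447,-2.02676) → (10.96,-2.03)
v4: (0,3.5) → rotate → (-1.45250,3.18438) → ×s → (-2.65360,5.81761) → (-2.65,5.82)
v5: (-3,5) → rotate → (-4.80446,3.30411) → ×s → (-8.77738,6.03636) → (-8.78,6.04)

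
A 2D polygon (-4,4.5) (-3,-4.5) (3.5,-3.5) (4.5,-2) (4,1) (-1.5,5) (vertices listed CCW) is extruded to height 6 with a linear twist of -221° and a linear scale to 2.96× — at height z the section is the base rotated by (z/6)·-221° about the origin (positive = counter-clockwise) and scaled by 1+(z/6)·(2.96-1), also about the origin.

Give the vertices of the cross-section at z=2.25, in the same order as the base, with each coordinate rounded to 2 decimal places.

Cross-section at z=2.25: (6.89,7.85) (-8.39,4.20) (-5.27,-6.78) (-2.47,-8.18) (2.58,-6.67) (8.29,3.66)

t = z/height = 2.25/6 = 0.375
s = 1 + (scale-1)·z/height = 1 + (2.96-1)·2.25/6 = 1.735000
θ = twist·z/height = -221°·2.25/6 = -82.8750° = -1.446442 rad
cos θ = 0.124034, sin θ = -0.992278 (intermediates below are computed at full precision and shown rounded to 5 d.p.)
v1: (-4,4.5) → rotate → (3.96911,4.52727) → ×s → (6.88641,7.85481) → (6.89,7.85)
v2: (-3,-4.5) → rotate → (-4.83735,2.41868) → ×s → (-8.39281,4.19641) → (-8.39,4.20)
v3: (3.5,-3.5) → rotate → (-3.03885,-3.90709) → ×s → (-5.27241,-6.77881) → (-5.27,-6.78)
v4: (4.5,-2) → rotate → (-1.42640,-4.71332) → ×s → (-2.47481,-8.17761) → (-2.47,-8.18)
v5: (4,1) → rotate → (1.48842,-3.84508) → ×s → (2.58240,-6.67121) → (2.58,-6.67)
v6: (-1.5,5) → rotate → (4.77534,2.10859) → ×s → (8.28521,3.65840) → (8.29,3.66)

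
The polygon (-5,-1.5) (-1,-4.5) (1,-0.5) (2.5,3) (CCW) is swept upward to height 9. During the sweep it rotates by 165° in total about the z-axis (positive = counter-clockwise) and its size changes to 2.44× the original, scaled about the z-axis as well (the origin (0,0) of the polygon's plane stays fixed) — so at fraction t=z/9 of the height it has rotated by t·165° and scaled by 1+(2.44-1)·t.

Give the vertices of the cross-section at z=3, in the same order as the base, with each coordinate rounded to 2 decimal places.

t = z/height = 3/9 = 0.333333
s = 1 + (scale-1)·z/height = 1 + (2.44-1)·3/9 = 1.480000
θ = twist·z/height = 165°·3/9 = 55.0000° = 0.959931 rad
cos θ = 0.573576, sin θ = 0.819152 (intermediates below are computed at full precision and shown rounded to 5 d.p.)
v1: (-5,-1.5) → rotate → (-1.63915,-4.95612) → ×s → (-2.42595,-7.33506) → (-2.43,-7.34)
v2: (-1,-4.5) → rotate → (3.11261,-3.40025) → ×s → (4.60666,-5.03236) → (4.61,-5.03)
v3: (1,-0.5) → rotate → (0.98315,0.53236) → ×s → (1.45507,0.78790) → (1.46,0.79)
v4: (2.5,3) → rotate → (-1.02352,3.76861) → ×s → (-1.51480,5.57754) → (-1.51,5.58)

Cross-section at z=3: (-2.43,-7.34) (4.61,-5.03) (1.46,0.79) (-1.51,5.58)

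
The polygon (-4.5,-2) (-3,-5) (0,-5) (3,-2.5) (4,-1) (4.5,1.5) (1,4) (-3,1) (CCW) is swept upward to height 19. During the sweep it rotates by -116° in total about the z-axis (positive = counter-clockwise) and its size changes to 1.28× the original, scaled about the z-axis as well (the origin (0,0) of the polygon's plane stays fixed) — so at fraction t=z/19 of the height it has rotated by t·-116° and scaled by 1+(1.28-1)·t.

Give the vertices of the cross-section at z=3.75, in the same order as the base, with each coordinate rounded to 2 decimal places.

Cross-section at z=3.75: (-5.20,-0.10) (-4.97,-3.63) (-2.05,-4.86) (1.89,-3.66) (3.48,-2.61) (4.99,-0.39) (2.61,3.48) (-2.51,2.20)

t = z/height = 3.75/19 = 0.197368
s = 1 + (scale-1)·z/height = 1 + (1.28-1)·3.75/19 = 1.055263
θ = twist·z/height = -116°·3.75/19 = -22.8947° = -0.399589 rad
cos θ = 0.921221, sin θ = -0.389039 (intermediates below are computed at full precision and shown rounded to 5 d.p.)
v1: (-4.5,-2) → rotate → (-4.92357,-0.09177) → ×s → (-5.19567,-0.09684) → (-5.20,-0.10)
v2: (-3,-5) → rotate → (-4.70886,-3.43899) → ×s → (-4.96909,-3.62904) → (-4.97,-3.63)
v3: (0,-5) → rotate → (-1.94520,-4.60611) → ×s → (-2.05269,-4.86065) → (-2.05,-4.86)
v4: (3,-2.5) → rotate → (1.79107,-3.47017) → ×s → (1.89005,-3.66194) → (1.89,-3.66)
v5: (4,-1) → rotate → (3.29585,-2.47738) → ×s → (3.47798,-2.61429) → (3.48,-2.61)
v6: (4.5,1.5) → rotate → (4.72905,-0.36885) → ×s → (4.99040,-0.38923) → (4.99,-0.39)
v7: (1,4) → rotate → (2.47738,3.29585) → ×s → (2.61429,3.47798) → (2.61,3.48)
v8: (-3,1) → rotate → (-2.37462,2.08834) → ×s → (-2.50585,2.20375) → (-2.51,2.20)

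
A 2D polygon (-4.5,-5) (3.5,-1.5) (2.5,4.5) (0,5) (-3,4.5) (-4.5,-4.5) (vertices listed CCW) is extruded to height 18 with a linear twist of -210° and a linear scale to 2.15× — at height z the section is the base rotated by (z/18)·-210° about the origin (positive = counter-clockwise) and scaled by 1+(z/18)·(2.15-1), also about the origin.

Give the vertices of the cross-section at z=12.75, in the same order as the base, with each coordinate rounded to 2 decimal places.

Cross-section at z=12.75: (2.27,11.99) (-6.84,-0.97) (0.36,-9.33) (4.71,-7.76) (8.89,-4.16) (2.74,11.22)

t = z/height = 12.75/18 = 0.708333
s = 1 + (scale-1)·z/height = 1 + (2.15-1)·12.75/18 = 1.814583
θ = twist·z/height = -210°·12.75/18 = -148.7500° = -2.596177 rad
cos θ = -0.854912, sin θ = -0.518773 (intermediates below are computed at full precision and shown rounded to 5 d.p.)
v1: (-4.5,-5) → rotate → (1.25324,6.60904) → ×s → (2.27410,11.99265) → (2.27,11.99)
v2: (3.5,-1.5) → rotate → (-3.77035,-0.53334) → ×s → (-6.84162,-0.96779) → (-6.84,-0.97)
v3: (2.5,4.5) → rotate → (0.19720,-5.14404) → ×s → (0.35784,-9.33428) → (0.36,-9.33)
v4: (0,5) → rotate → (2.59387,-4.27456) → ×s → (4.70679,-7.75654) → (4.71,-7.76)
v5: (-3,4.5) → rotate → (4.89922,-2.29078) → ×s → (8.89003,-4.15682) → (8.89,-4.16)
v6: (-4.5,-4.5) → rotate → (1.51262,6.18158) → ×s → (2.74478,11.21700) → (2.74,11.22)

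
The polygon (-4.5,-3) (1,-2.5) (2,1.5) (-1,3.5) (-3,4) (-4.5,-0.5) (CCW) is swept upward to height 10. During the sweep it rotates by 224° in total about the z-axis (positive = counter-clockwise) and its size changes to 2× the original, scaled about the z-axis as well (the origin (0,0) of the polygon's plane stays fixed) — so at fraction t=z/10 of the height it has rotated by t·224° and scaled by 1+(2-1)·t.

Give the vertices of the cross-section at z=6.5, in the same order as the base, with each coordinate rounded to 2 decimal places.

t = z/height = 6.5/10 = 0.65
s = 1 + (scale-1)·z/height = 1 + (2-1)·6.5/10 = 1.650000
θ = twist·z/height = 224°·6.5/10 = 145.6000° = 2.541199 rad
cos θ = -0.825113, sin θ = 0.564967 (intermediates below are computed at full precision and shown rounded to 5 d.p.)
v1: (-4.5,-3) → rotate → (5.40791,-0.06701) → ×s → (8.92305,-0.11057) → (8.92,-0.11)
v2: (1,-2.5) → rotate → (0.58730,2.62775) → ×s → (0.96905,4.33579) → (0.97,4.34)
v3: (2,1.5) → rotate → (-2.49768,-0.10774) → ×s → (-4.12117,-0.17776) → (-4.12,-0.18)
v4: (-1,3.5) → rotate → (-1.15227,-3.45286) → ×s → (-1.90125,-5.69723) → (-1.90,-5.70)
v5: (-3,4) → rotate → (0.21547,-4.99536) → ×s → (0.35553,-8.24234) → (0.36,-8.24)
v6: (-4.5,-0.5) → rotate → (3.99549,-2.12979) → ×s → (6.59257,-3.51416) → (6.59,-3.51)

Cross-section at z=6.5: (8.92,-0.11) (0.97,4.34) (-4.12,-0.18) (-1.90,-5.70) (0.36,-8.24) (6.59,-3.51)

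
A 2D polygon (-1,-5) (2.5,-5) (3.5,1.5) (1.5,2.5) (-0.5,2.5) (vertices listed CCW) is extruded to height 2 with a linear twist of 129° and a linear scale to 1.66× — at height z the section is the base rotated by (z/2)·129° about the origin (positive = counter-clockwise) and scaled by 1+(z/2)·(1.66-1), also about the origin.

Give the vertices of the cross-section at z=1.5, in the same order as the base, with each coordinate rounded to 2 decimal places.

Cross-section at z=1.5: (7.60,-0.61) (6.98,4.59) (-2.84,4.93) (-3.98,1.79) (-3.62,-1.18)

t = z/height = 1.5/2 = 0.75
s = 1 + (scale-1)·z/height = 1 + (1.66-1)·1.5/2 = 1.495000
θ = twist·z/height = 129°·1.5/2 = 96.7500° = 1.688606 rad
cos θ = -0.117537, sin θ = 0.993068 (intermediates below are computed at full precision and shown rounded to 5 d.p.)
v1: (-1,-5) → rotate → (5.08288,-0.40538) → ×s → (7.59891,-0.60605) → (7.60,-0.61)
v2: (2.5,-5) → rotate → (4.67150,3.07036) → ×s → (6.98389,4.59019) → (6.98,4.59)
v3: (3.5,1.5) → rotate → (-1.90098,3.29943) → ×s → (-2.84197,4.93265) → (-2.84,4.93)
v4: (1.5,2.5) → rotate → (-2.65898,1.19576) → ×s → (-3.97517,1.78766) → (-3.98,1.79)
v5: (-0.5,2.5) → rotate → (-2.42390,-0.79038) → ×s → (-3.62373,-1.18161) → (-3.62,-1.18)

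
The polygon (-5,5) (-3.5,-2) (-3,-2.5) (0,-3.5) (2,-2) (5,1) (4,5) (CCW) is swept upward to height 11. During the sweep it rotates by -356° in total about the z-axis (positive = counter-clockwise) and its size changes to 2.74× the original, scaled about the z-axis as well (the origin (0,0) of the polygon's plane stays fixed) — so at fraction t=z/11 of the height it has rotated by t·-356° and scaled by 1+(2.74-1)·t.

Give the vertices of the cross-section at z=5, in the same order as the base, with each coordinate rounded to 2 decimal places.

t = z/height = 5/11 = 0.454545
s = 1 + (scale-1)·z/height = 1 + (2.74-1)·5/11 = 1.790909
θ = twist·z/height = -356°·5/11 = -161.8182° = -2.824260 rad
cos θ = -0.950071, sin θ = -0.312033 (intermediates below are computed at full precision and shown rounded to 5 d.p.)
v1: (-5,5) → rotate → (6.31052,-3.19019) → ×s → (11.30157,-5.71334) → (11.30,-5.71)
v2: (-3.5,-2) → rotate → (2.70118,2.99226) → ×s → (4.83757,5.35886) → (4.84,5.36)
v3: (-3,-2.5) → rotate → (2.07013,3.31128) → ×s → (3.70741,5.93020) → (3.71,5.93)
v4: (0,-3.5) → rotate → (-1.09212,3.32525) → ×s → (-1.95588,5.95522) → (-1.96,5.96)
v5: (2,-2) → rotate → (-2.52421,1.27608) → ×s → (-4.52063,2.28533) → (-4.52,2.29)
v6: (5,1) → rotate → (-4.43832,-2.51024) → ×s → (-7.94863,-4.49561) → (-7.95,-4.50)
v7: (4,5) → rotate → (-2.24012,-5.99849) → ×s → (-4.01185,-10.74275) → (-4.01,-10.74)

Cross-section at z=5: (11.30,-5.71) (4.84,5.36) (3.71,5.93) (-1.96,5.96) (-4.52,2.29) (-7.95,-4.50) (-4.01,-10.74)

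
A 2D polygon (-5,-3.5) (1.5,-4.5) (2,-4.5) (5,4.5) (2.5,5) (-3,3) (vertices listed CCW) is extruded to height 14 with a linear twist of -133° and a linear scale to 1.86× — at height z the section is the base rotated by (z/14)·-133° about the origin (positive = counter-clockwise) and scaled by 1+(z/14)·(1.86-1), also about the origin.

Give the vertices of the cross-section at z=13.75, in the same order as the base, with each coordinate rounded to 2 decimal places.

t = z/height = 13.75/14 = 0.982143
s = 1 + (scale-1)·z/height = 1 + (1.86-1)·13.75/14 = 1.844643
θ = twist·z/height = -133°·13.75/14 = -130.6250° = -2.279836 rad
cos θ = -0.651105, sin θ = -0.758987 (intermediates below are computed at full precision and shown rounded to 5 d.p.)
v1: (-5,-3.5) → rotate → (0.59907,6.07381) → ×s → (1.10507,11.20400) → (1.11,11.20)
v2: (1.5,-4.5) → rotate → (-4.39210,1.79149) → ×s → (-8.10186,3.30467) → (-8.10,3.30)
v3: (2,-4.5) → rotate → (-4.71765,1.41200) → ×s → (-8.70239,2.60464) → (-8.70,2.60)
v4: (5,4.5) → rotate → (0.15992,-6.72491) → ×s → (0.29499,-12.40506) → (0.29,-12.41)
v5: (2.5,5) → rotate → (2.16717,-5.15300) → ×s → (3.99766,-9.50544) → (4.00,-9.51)
v6: (-3,3) → rotate → (4.23028,0.32365) → ×s → (7.80335,0.59701) → (7.80,0.60)

Cross-section at z=13.75: (1.11,11.20) (-8.10,3.30) (-8.70,2.60) (0.29,-12.41) (4.00,-9.51) (7.80,0.60)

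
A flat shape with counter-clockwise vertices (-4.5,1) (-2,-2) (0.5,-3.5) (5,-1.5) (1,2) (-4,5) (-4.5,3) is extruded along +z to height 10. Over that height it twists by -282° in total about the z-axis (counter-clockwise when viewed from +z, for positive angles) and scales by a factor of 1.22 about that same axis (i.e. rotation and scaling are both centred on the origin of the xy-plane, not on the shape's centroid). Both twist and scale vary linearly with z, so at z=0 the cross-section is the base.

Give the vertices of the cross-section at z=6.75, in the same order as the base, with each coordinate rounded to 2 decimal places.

Cross-section at z=6.75: (4.88,-2.06) (2.67,1.85) (0.16,4.06) (-5.34,2.73) (-1.54,-2.05) (3.49,-6.47) (4.47,-4.32)

t = z/height = 6.75/10 = 0.675
s = 1 + (scale-1)·z/height = 1 + (1.22-1)·6.75/10 = 1.148500
θ = twist·z/height = -282°·6.75/10 = -190.3500° = -3.322234 rad
cos θ = -0.983729, sin θ = 0.179661 (intermediates below are computed at full precision and shown rounded to 5 d.p.)
v1: (-4.5,1) → rotate → (4.24712,-1.79220) → ×s → (4.87782,-2.05834) → (4.88,-2.06)
v2: (-2,-2) → rotate → (2.32678,1.60814) → ×s → (2.67231,1.84694) → (2.67,1.85)
v3: (0.5,-3.5) → rotate → (0.13695,3.53288) → ×s → (0.15729,4.05751) → (0.16,4.06)
v4: (5,-1.5) → rotate → (-4.64915,2.37390) → ×s → (-5.33955,2.72642) → (-5.34,2.73)
v5: (1,2) → rotate → (-1.34305,-1.78780) → ×s → (-1.54249,-2.05328) → (-1.54,-2.05)
v6: (-4,5) → rotate → (3.03661,-5.63729) → ×s → (3.48755,-6.47442) → (3.49,-6.47)
v7: (-4.5,3) → rotate → (3.88780,-3.75966) → ×s → (4.46513,-4.31797) → (4.47,-4.32)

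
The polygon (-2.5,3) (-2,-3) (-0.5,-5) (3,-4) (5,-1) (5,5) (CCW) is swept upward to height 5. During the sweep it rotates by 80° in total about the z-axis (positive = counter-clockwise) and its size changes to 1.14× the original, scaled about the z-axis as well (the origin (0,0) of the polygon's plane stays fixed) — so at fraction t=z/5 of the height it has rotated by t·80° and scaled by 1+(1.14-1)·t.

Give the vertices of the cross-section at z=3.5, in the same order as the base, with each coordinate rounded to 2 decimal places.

Cross-section at z=3.5: (-4.27,-0.43) (1.50,-3.66) (4.24,-3.53) (5.48,0.27) (3.98,3.94) (-1.48,7.62)

t = z/height = 3.5/5 = 0.7
s = 1 + (scale-1)·z/height = 1 + (1.14-1)·3.5/5 = 1.098000
θ = twist·z/height = 80°·3.5/5 = 56.0000° = 0.977384 rad
cos θ = 0.559193, sin θ = 0.829038 (intermediates below are computed at full precision and shown rounded to 5 d.p.)
v1: (-2.5,3) → rotate → (-3.88509,-0.39502) → ×s → (-4.26583,-0.43373) → (-4.27,-0.43)
v2: (-2,-3) → rotate → (1.36873,-3.33565) → ×s → (1.50286,-3.66255) → (1.50,-3.66)
v3: (-0.5,-5) → rotate → (3.86559,-3.21048) → ×s → (4.24442,-3.52511) → (4.24,-3.53)
v4: (3,-4) → rotate → (4.99373,0.25034) → ×s → (5.48311,0.27487) → (5.48,0.27)
v5: (5,-1) → rotate → (3.62500,3.58599) → ×s → (3.98025,3.93742) → (3.98,3.94)
v6: (5,5) → rotate → (-1.34922,6.94115) → ×s → (-1.48145,7.62139) → (-1.48,7.62)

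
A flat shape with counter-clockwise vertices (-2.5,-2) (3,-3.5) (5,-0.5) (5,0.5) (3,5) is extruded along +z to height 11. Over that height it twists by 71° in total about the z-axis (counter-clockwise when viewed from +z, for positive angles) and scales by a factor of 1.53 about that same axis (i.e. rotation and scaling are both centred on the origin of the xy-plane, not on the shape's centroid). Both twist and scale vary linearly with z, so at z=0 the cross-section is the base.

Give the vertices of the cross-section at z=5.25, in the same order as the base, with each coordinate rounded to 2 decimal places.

Cross-section at z=5.25: (-1.20,-3.83) (5.57,-1.54) (5.55,2.97) (4.85,4.01) (-0.37,7.30)

t = z/height = 5.25/11 = 0.477273
s = 1 + (scale-1)·z/height = 1 + (1.53-1)·5.25/11 = 1.252955
θ = twist·z/height = 71°·5.25/11 = 33.8864° = 0.591429 rad
cos θ = 0.830145, sin θ = 0.557548 (intermediates below are computed at full precision and shown rounded to 5 d.p.)
v1: (-2.5,-2) → rotate → (-0.96027,-3.05416) → ×s → (-1.20317,-3.82672) → (-1.20,-3.83)
v2: (3,-3.5) → rotate → (4.44185,-1.23286) → ×s → (5.56544,-1.54472) → (5.57,-1.54)
v3: (5,-0.5) → rotate → (4.42950,2.37267) → ×s → (5.54996,2.97284) → (5.55,2.97)
v4: (5,0.5) → rotate → (3.87195,3.20281) → ×s → (4.85138,4.01298) → (4.85,4.01)
v5: (3,5) → rotate → (-0.29730,5.82337) → ×s → (-0.37251,7.29641) → (-0.37,7.30)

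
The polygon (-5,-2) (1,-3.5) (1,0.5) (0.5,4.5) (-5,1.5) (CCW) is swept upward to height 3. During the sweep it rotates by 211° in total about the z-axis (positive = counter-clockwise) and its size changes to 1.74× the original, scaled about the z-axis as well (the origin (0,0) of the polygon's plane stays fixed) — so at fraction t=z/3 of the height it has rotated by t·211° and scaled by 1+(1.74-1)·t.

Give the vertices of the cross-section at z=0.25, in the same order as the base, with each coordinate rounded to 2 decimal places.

t = z/height = 0.25/3 = 0.0833333
s = 1 + (scale-1)·z/height = 1 + (1.74-1)·0.25/3 = 1.061667
θ = twist·z/height = 211°·0.25/3 = 17.5833° = 0.306887 rad
cos θ = 0.953279, sin θ = 0.302093 (intermediates below are computed at full precision and shown rounded to 5 d.p.)
v1: (-5,-2) → rotate → (-4.16221,-3.41702) → ×s → (-4.41888,-3.62774) → (-4.42,-3.63)
v2: (1,-3.5) → rotate → (2.01060,-3.03438) → ×s → (2.13459,-3.22150) → (2.13,-3.22)
v3: (1,0.5) → rotate → (0.80223,0.77873) → ×s → (0.85170,0.82675) → (0.85,0.83)
v4: (0.5,4.5) → rotate → (-0.88278,4.44080) → ×s → (-0.93722,4.71465) → (-0.94,4.71)
v5: (-5,1.5) → rotate → (-5.21953,-0.08055) → ×s → (-5.54140,-0.08551) → (-5.54,-0.09)

Cross-section at z=0.25: (-4.42,-3.63) (2.13,-3.22) (0.85,0.83) (-0.94,4.71) (-5.54,-0.09)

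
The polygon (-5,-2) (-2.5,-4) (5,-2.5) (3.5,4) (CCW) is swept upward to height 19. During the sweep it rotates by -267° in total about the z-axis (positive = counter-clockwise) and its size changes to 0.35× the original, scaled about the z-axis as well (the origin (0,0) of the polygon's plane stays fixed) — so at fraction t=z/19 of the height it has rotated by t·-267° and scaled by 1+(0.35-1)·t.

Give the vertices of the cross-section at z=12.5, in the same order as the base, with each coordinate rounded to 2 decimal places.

t = z/height = 12.5/19 = 0.657895
s = 1 + (scale-1)·z/height = 1 + (0.35-1)·12.5/19 = 0.572368
θ = twist·z/height = -267°·12.5/19 = -175.6579° = -3.065809 rad
cos θ = -0.997130, sin θ = -0.075712 (intermediates below are computed at full precision and shown rounded to 5 d.p.)
v1: (-5,-2) → rotate → (4.83423,2.37282) → ×s → (2.76696,1.35813) → (2.77,1.36)
v2: (-2.5,-4) → rotate → (2.18998,4.17780) → ×s → (1.25347,2.39124) → (1.25,2.39)
v3: (5,-2.5) → rotate → (-5.17493,2.11427) → ×s → (-2.96197,1.21014) → (-2.96,1.21)
v4: (3.5,4) → rotate → (-3.18711,-4.25351) → ×s → (-1.82420,-2.43457) → (-1.82,-2.43)

Cross-section at z=12.5: (2.77,1.36) (1.25,2.39) (-2.96,1.21) (-1.82,-2.43)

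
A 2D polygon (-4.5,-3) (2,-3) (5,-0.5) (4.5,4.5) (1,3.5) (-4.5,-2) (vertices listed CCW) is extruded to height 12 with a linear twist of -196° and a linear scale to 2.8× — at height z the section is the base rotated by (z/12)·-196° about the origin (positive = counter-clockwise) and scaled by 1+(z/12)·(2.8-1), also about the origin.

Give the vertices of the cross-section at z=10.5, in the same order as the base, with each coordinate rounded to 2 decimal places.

Cross-section at z=10.5: (10.32,9.35) (-6.24,6.88) (-12.92,-0.63) (-9.75,-13.17) (-1.21,-9.29) (10.70,6.81)

t = z/height = 10.5/12 = 0.875
s = 1 + (scale-1)·z/height = 1 + (2.8-1)·10.5/12 = 2.575000
θ = twist·z/height = -196°·10.5/12 = -171.5000° = -2.993240 rad
cos θ = -0.989016, sin θ = -0.147809 (intermediates below are computed at full precision and shown rounded to 5 d.p.)
v1: (-4.5,-3) → rotate → (4.00714,3.63219) → ×s → (10.31839,9.35289) → (10.32,9.35)
v2: (2,-3) → rotate → (-2.42146,2.67143) → ×s → (-6.23526,6.87893) → (-6.24,6.88)
v3: (5,-0.5) → rotate → (-5.01898,-0.24454) → ×s → (-12.92388,-0.62969) → (-12.92,-0.63)
v4: (4.5,4.5) → rotate → (-3.78543,-5.11571) → ×s → (-9.74748,-13.17296) → (-9.75,-13.17)
v5: (1,3.5) → rotate → (-0.47168,-3.60936) → ×s → (-1.21458,-9.29411) → (-1.21,-9.29)
v6: (-4.5,-2) → rotate → (4.15495,2.64317) → ×s → (10.69900,6.80617) → (10.70,6.81)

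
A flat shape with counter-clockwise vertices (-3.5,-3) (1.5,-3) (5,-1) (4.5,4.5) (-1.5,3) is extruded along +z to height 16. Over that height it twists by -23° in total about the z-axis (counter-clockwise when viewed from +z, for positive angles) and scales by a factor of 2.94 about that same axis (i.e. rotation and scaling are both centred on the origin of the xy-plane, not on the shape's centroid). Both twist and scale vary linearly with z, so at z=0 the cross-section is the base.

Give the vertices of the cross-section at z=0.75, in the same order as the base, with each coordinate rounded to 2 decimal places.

t = z/height = 0.75/16 = 0.046875
s = 1 + (scale-1)·z/height = 1 + (2.94-1)·0.75/16 = 1.090938
θ = twist·z/height = -23°·0.75/16 = -1.0781° = -0.018817 rad
cos θ = 0.999823, sin θ = -0.018816 (intermediates below are computed at full precision and shown rounded to 5 d.p.)
v1: (-3.5,-3) → rotate → (-3.55583,-2.93361) → ×s → (-3.87919,-3.20039) → (-3.88,-3.20)
v2: (1.5,-3) → rotate → (1.44329,-3.02769) → ×s → (1.57454,-3.30302) → (1.57,-3.30)
v3: (5,-1) → rotate → (4.98030,-1.09390) → ×s → (5.43320,-1.19338) → (5.43,-1.19)
v4: (4.5,4.5) → rotate → (4.58387,4.41453) → ×s → (5.00072,4.81598) → (5.00,4.82)
v5: (-1.5,3) → rotate → (-1.44329,3.02769) → ×s → (-1.57454,3.30302) → (-1.57,3.30)

Cross-section at z=0.75: (-3.88,-3.20) (1.57,-3.30) (5.43,-1.19) (5.00,4.82) (-1.57,3.30)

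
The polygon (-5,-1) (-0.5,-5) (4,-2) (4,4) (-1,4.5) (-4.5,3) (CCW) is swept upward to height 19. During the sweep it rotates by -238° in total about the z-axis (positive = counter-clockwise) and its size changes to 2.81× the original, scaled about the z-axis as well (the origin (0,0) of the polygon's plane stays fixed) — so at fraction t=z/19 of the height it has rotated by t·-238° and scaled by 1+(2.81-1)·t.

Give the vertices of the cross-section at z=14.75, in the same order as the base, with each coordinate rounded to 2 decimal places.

t = z/height = 14.75/19 = 0.776316
s = 1 + (scale-1)·z/height = 1 + (2.81-1)·14.75/19 = 2.405132
θ = twist·z/height = -238°·14.75/19 = -184.7632° = -3.224725 rad
cos θ = -0.996546, sin θ = 0.083037 (intermediates below are computed at full precision and shown rounded to 5 d.p.)
v1: (-5,-1) → rotate → (5.06577,0.58136) → ×s → (12.18384,1.39825) → (12.18,1.40)
v2: (-0.5,-5) → rotate → (0.91346,4.94121) → ×s → (2.19699,11.88427) → (2.20,11.88)
v3: (4,-2) → rotate → (-3.82011,2.32524) → ×s → (-9.18787,5.59251) → (-9.19,5.59)
v4: (4,4) → rotate → (-4.31833,-3.65404) → ×s → (-10.38616,-8.78844) → (-10.39,-8.79)
v5: (-1,4.5) → rotate → (0.62288,-4.56750) → ×s → (1.49811,-10.98543) → (1.50,-10.99)
v6: (-4.5,3) → rotate → (4.23535,-3.36331) → ×s → (10.18657,-8.08919) → (10.19,-8.09)

Cross-section at z=14.75: (12.18,1.40) (2.20,11.88) (-9.19,5.59) (-10.39,-8.79) (1.50,-10.99) (10.19,-8.09)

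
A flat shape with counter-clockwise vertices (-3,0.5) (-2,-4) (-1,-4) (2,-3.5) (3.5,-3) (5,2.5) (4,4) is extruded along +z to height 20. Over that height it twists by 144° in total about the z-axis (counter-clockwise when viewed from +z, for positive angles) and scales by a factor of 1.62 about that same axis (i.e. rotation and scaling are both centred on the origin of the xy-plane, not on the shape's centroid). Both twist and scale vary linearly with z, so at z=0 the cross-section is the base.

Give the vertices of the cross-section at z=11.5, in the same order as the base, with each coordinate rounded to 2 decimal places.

Cross-section at z=11.5: (-1.18,-3.95) (5.04,-3.37) (5.21,-2.03) (5.05,2.10) (4.63,4.20) (-2.51,7.15) (-4.70,6.06)

t = z/height = 11.5/20 = 0.575
s = 1 + (scale-1)·z/height = 1 + (1.62-1)·11.5/20 = 1.356500
θ = twist·z/height = 144°·11.5/20 = 82.8000° = 1.445133 rad
cos θ = 0.125333, sin θ = 0.992115 (intermediates below are computed at full precision and shown rounded to 5 d.p.)
v1: (-3,0.5) → rotate → (-0.87206,-2.91368) → ×s → (-1.18295,-3.95240) → (-1.18,-3.95)
v2: (-2,-4) → rotate → (3.71779,-2.48556) → ×s → (5.04319,-3.37167) → (5.04,-3.37)
v3: (-1,-4) → rotate → (3.84313,-1.49345) → ×s → (5.21320,-2.02586) → (5.21,-2.03)
v4: (2,-3.5) → rotate → (3.72307,1.54556) → ×s → (5.05034,2.09656) → (5.05,2.10)
v5: (3.5,-3) → rotate → (3.41501,3.09640) → ×s → (4.63246,4.20027) → (4.63,4.20)
v6: (5,2.5) → rotate → (-1.85362,5.27391) → ×s → (-2.51444,7.15405) → (-2.51,7.15)
v7: (4,4) → rotate → (-3.46713,4.46979) → ×s → (-4.70316,6.06327) → (-4.70,6.06)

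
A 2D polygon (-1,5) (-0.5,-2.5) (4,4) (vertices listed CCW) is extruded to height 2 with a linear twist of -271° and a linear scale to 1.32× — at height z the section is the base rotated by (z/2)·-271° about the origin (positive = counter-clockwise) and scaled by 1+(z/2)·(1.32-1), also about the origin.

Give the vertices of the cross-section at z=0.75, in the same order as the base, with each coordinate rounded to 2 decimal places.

Cross-section at z=0.75: (5.71,-0.03) (-2.63,1.11) (3.49,-5.29)

t = z/height = 0.75/2 = 0.375
s = 1 + (scale-1)·z/height = 1 + (1.32-1)·0.75/2 = 1.120000
θ = twist·z/height = -271°·0.75/2 = -101.6250° = -1.773691 rad
cos θ = -0.201505, sin θ = -0.979487 (intermediates below are computed at full precision and shown rounded to 5 d.p.)
v1: (-1,5) → rotate → (5.09894,-0.02804) → ×s → (5.71082,-0.03140) → (5.71,-0.03)
v2: (-0.5,-2.5) → rotate → (-2.34797,0.99351) → ×s → (-2.62972,1.11273) → (-2.63,1.11)
v3: (4,4) → rotate → (3.11193,-4.72397) → ×s → (3.48536,-5.29085) → (3.49,-5.29)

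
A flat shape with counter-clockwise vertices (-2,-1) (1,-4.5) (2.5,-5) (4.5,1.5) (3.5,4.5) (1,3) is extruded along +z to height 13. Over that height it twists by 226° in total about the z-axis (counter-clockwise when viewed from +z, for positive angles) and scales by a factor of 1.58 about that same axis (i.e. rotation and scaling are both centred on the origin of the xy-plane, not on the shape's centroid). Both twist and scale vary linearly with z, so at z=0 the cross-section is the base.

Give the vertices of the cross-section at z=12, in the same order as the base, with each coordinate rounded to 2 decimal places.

Cross-section at z=12: (1.96,2.82) (-4.66,5.33) (-7.05,4.90) (-4.96,-5.33) (-1.41,-8.64) (0.86,-4.78)

t = z/height = 12/13 = 0.923077
s = 1 + (scale-1)·z/height = 1 + (1.58-1)·12/13 = 1.535385
θ = twist·z/height = 226°·12/13 = 208.6154° = 3.641025 rad
cos θ = -0.877854, sin θ = -0.478928 (intermediates below are computed at full precision and shown rounded to 5 d.p.)
v1: (-2,-1) → rotate → (1.27678,1.83571) → ×s → (1.96035,2.81852) → (1.96,2.82)
v2: (1,-4.5) → rotate → (-3.03303,3.47142) → ×s → (-4.65687,5.32996) → (-4.66,5.33)
v3: (2.5,-5) → rotate → (-4.58927,3.19195) → ×s → (-7.04630,4.90088) → (-7.05,4.90)
v4: (4.5,1.5) → rotate → (-3.23195,-3.47196) → ×s → (-4.96229,-5.33079) → (-4.96,-5.33)
v5: (3.5,4.5) → rotate → (-0.91732,-5.62659) → ×s → (-1.40843,-8.63898) → (-1.41,-8.64)
v6: (1,3) → rotate → (0.55893,-3.11249) → ×s → (0.85817,-4.77887) → (0.86,-4.78)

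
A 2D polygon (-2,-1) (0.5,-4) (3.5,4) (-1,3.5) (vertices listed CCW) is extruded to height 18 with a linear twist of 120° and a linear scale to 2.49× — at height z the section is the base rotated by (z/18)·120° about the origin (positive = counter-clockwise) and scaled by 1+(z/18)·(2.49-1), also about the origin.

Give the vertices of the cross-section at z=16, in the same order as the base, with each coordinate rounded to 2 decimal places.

Cross-section at z=16: (3.56,-3.79) (8.57,3.78) (-11.24,5.13) (-7.13,-4.56)

t = z/height = 16/18 = 0.888889
s = 1 + (scale-1)·z/height = 1 + (2.49-1)·16/18 = 2.324444
θ = twist·z/height = 120°·16/18 = 106.6667° = 1.861685 rad
cos θ = -0.286803, sin θ = 0.957990 (intermediates below are computed at full precision and shown rounded to 5 d.p.)
v1: (-2,-1) → rotate → (1.53160,-1.62918) → ×s → (3.56011,-3.78693) → (3.56,-3.79)
v2: (0.5,-4) → rotate → (3.68856,1.62621) → ×s → (8.57384,3.78003) → (8.57,3.78)
v3: (3.5,4) → rotate → (-4.83577,2.20575) → ×s → (-11.24048,5.12714) → (-11.24,5.13)
v4: (-1,3.5) → rotate → (-3.06616,-1.96180) → ×s → (-7.12712,-4.56010) → (-7.13,-4.56)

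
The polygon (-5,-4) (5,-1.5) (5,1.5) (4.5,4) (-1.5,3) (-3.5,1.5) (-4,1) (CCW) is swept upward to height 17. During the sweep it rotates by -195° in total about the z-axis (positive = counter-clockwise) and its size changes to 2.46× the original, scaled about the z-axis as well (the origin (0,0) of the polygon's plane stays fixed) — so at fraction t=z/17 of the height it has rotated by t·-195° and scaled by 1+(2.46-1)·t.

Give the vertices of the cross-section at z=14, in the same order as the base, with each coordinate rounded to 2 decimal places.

Cross-section at z=14: (7.46,11.97) (-11.48,-0.54) (-9.29,-6.78) (-6.42,-11.60) (5.31,-5.13) (8.37,-0.55) (9.04,0.85)

t = z/height = 14/17 = 0.823529
s = 1 + (scale-1)·z/height = 1 + (2.46-1)·14/17 = 2.202353
θ = twist·z/height = -195°·14/17 = -160.5882° = -2.802793 rad
cos θ = -0.943154, sin θ = -0.332355 (intermediates below are computed at full precision and shown rounded to 5 d.p.)
v1: (-5,-4) → rotate → (3.38635,5.43439) → ×s → (7.45794,11.96845) → (7.46,11.97)
v2: (5,-1.5) → rotate → (-5.21430,-0.24704) → ×s → (-11.48374,-0.54407) → (-11.48,-0.54)
v3: (5,1.5) → rotate → (-4.21724,-3.07651) → ×s → (-9.28785,-6.77555) → (-9.29,-6.78)
v4: (4.5,4) → rotate → (-2.91478,-5.26821) → ×s → (-6.41936,-11.60247) → (-6.42,-11.60)
v5: (-1.5,3) → rotate → (2.41180,-2.33093) → ×s → (5.31163,-5.13353) → (5.31,-5.13)
v6: (-3.5,1.5) → rotate → (3.79957,-0.25149) → ×s → (8.36800,-0.55387) → (8.37,-0.55)
v7: (-4,1) → rotate → (4.10497,0.38626) → ×s → (9.04060,0.85069) → (9.04,0.85)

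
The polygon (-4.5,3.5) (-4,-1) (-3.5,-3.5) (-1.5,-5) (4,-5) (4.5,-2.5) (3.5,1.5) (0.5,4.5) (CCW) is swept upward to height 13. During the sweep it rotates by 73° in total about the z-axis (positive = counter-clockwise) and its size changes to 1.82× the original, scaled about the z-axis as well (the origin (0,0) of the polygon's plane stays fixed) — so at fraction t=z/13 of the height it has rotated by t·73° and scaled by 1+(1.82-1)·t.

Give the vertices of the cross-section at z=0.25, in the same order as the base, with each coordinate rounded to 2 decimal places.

t = z/height = 0.25/13 = 0.0192308
s = 1 + (scale-1)·z/height = 1 + (1.82-1)·0.25/13 = 1.015769
θ = twist·z/height = 73°·0.25/13 = 1.4038° = 0.024502 rad
cos θ = 0.999700, sin θ = 0.024499 (intermediates below are computed at full precision and shown rounded to 5 d.p.)
v1: (-4.5,3.5) → rotate → (-4.58440,3.38870) → ×s → (-4.65669,3.44214) → (-4.66,3.44)
v2: (-4,-1) → rotate → (-3.97430,-1.09770) → ×s → (-4.03697,-1.11501) → (-4.04,-1.12)
v3: (-3.5,-3.5) → rotate → (-3.41320,-3.58470) → ×s → (-3.46703,-3.64122) → (-3.47,-3.64)
v4: (-1.5,-5) → rotate → (-1.37705,-5.03525) → ×s → (-1.39877,-5.11465) → (-1.40,-5.11)
v5: (4,-5) → rotate → (4.12130,-4.90050) → ×s → (4.18629,-4.97778) → (4.19,-4.98)
v6: (4.5,-2.5) → rotate → (4.55990,-2.38900) → ×s → (4.63180,-2.42668) → (4.63,-2.43)
v7: (3.5,1.5) → rotate → (3.46220,1.58530) → ×s → (3.51680,1.61030) → (3.52,1.61)
v8: (0.5,4.5) → rotate → (0.38960,4.51090) → ×s → (0.39575,4.58203) → (0.40,4.58)

Cross-section at z=0.25: (-4.66,3.44) (-4.04,-1.12) (-3.47,-3.64) (-1.40,-5.11) (4.19,-4.98) (4.63,-2.43) (3.52,1.61) (0.40,4.58)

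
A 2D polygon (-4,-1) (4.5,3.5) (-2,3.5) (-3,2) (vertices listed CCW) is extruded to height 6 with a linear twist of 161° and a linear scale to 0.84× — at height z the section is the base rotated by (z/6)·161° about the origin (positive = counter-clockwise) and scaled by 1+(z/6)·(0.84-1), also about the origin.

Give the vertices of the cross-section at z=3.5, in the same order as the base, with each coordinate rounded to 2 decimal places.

t = z/height = 3.5/6 = 0.583333
s = 1 + (scale-1)·z/height = 1 + (0.84-1)·3.5/6 = 0.906667
θ = twist·z/height = 161°·3.5/6 = 93.9167° = 1.639155 rad
cos θ = -0.068306, sin θ = 0.997664 (intermediates below are computed at full precision and shown rounded to 5 d.p.)
v1: (-4,-1) → rotate → (1.27089,-3.92235) → ×s → (1.15227,-3.55627) → (1.15,-3.56)
v2: (4.5,3.5) → rotate → (-3.79920,4.25042) → ×s → (-3.44461,3.85371) → (-3.44,3.85)
v3: (-2,3.5) → rotate → (-3.35521,-2.23440) → ×s → (-3.04206,-2.02585) → (-3.04,-2.03)
v4: (-3,2) → rotate → (-1.79041,-3.12960) → ×s → (-1.62331,-2.83751) → (-1.62,-2.84)

Cross-section at z=3.5: (1.15,-3.56) (-3.44,3.85) (-3.04,-2.03) (-1.62,-2.84)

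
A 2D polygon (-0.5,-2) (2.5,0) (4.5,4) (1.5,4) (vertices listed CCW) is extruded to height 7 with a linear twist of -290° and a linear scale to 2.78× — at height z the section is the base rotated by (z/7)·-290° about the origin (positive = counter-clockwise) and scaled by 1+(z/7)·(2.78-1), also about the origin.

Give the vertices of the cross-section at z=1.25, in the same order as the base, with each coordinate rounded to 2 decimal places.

t = z/height = 1.25/7 = 0.178571
s = 1 + (scale-1)·z/height = 1 + (2.78-1)·1.25/7 = 1.317857
θ = twist·z/height = -290°·1.25/7 = -51.7857° = -0.903831 rad
cos θ = 0.618604, sin θ = -0.785703 (intermediates below are computed at full precision and shown rounded to 5 d.p.)
v1: (-0.5,-2) → rotate → (-1.88071,-0.84436) → ×s → (-2.47850,-1.11274) → (-2.48,-1.11)
v2: (2.5,0) → rotate → (1.54651,-1.96426) → ×s → (2.03808,-2.58861) → (2.04,-2.59)
v3: (4.5,4) → rotate → (5.92653,-1.06124) → ×s → (7.81032,-1.39857) → (7.81,-1.40)
v4: (1.5,4) → rotate → (4.07072,1.29586) → ×s → (5.36462,1.70776) → (5.36,1.71)

Cross-section at z=1.25: (-2.48,-1.11) (2.04,-2.59) (7.81,-1.40) (5.36,1.71)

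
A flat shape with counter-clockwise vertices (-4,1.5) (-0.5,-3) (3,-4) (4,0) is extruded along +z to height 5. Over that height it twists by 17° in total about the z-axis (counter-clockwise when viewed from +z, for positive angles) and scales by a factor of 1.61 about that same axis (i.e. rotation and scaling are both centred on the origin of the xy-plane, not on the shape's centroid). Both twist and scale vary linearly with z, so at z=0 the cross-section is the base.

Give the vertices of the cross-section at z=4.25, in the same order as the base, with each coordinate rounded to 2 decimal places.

t = z/height = 4.25/5 = 0.85
s = 1 + (scale-1)·z/height = 1 + (1.61-1)·4.25/5 = 1.518500
θ = twist·z/height = 17°·4.25/5 = 14.4500° = 0.252200 rad
cos θ = 0.968366, sin θ = 0.249535 (intermediates below are computed at full precision and shown rounded to 5 d.p.)
v1: (-4,1.5) → rotate → (-4.24777,0.45441) → ×s → (-6.45023,0.69002) → (-6.45,0.69)
v2: (-0.5,-3) → rotate → (0.26442,-3.02986) → ×s → (0.40153,-4.60085) → (0.40,-4.60)
v3: (3,-4) → rotate → (3.90324,-3.12486) → ×s → (5.92707,-4.74510) → (5.93,-4.75)
v4: (4,0) → rotate → (3.87346,0.99814) → ×s → (5.88185,1.51568) → (5.88,1.52)

Cross-section at z=4.25: (-6.45,0.69) (0.40,-4.60) (5.93,-4.75) (5.88,1.52)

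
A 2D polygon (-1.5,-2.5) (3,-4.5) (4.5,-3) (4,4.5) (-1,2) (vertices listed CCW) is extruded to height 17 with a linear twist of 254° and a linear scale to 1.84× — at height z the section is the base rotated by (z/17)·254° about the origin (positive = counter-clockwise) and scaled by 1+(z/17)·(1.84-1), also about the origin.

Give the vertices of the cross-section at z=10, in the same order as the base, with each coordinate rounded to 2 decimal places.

t = z/height = 10/17 = 0.588235
s = 1 + (scale-1)·z/height = 1 + (1.84-1)·10/17 = 1.494118
θ = twist·z/height = 254°·10/17 = 149.4118° = 2.607727 rad
cos θ = -0.860847, sin θ = 0.508865 (intermediates below are computed at full precision and shown rounded to 5 d.p.)
v1: (-1.5,-2.5) → rotate → (2.56343,1.38882) → ×s → (3.83007,2.07506) → (3.83,2.08)
v2: (3,-4.5) → rotate → (-0.29265,5.40040) → ×s → (-0.43725,8.06884) → (-0.44,8.07)
v3: (4.5,-3) → rotate → (-2.34722,4.87243) → ×s → (-3.50702,7.27998) → (-3.51,7.28)
v4: (4,4.5) → rotate → (-5.73328,-1.83835) → ×s → (-8.56619,-2.74671) → (-8.57,-2.75)
v5: (-1,2) → rotate → (-0.15688,-2.23056) → ×s → (-0.23440,-3.33272) → (-0.23,-3.33)

Cross-section at z=10: (3.83,2.08) (-0.44,8.07) (-3.51,7.28) (-8.57,-2.75) (-0.23,-3.33)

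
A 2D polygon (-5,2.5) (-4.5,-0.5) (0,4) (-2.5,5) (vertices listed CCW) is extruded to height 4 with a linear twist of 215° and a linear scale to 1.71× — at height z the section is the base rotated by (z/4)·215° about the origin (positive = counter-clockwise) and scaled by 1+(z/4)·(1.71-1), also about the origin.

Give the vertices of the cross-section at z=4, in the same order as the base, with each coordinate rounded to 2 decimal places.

Cross-section at z=4: (9.46,1.40) (5.81,5.11) (3.92,-5.60) (8.41,-4.55)

t = z/height = 4/4 = 1
s = 1 + (scale-1)·z/height = 1 + (1.71-1)·4/4 = 1.710000
θ = twist·z/height = 215°·4/4 = 215.0000° = 3.752458 rad
cos θ = -0.819152, sin θ = -0.573576 (intermediates below are computed at full precision and shown rounded to 5 d.p.)
v1: (-5,2.5) → rotate → (5.52970,0.82000) → ×s → (9.45579,1.40220) → (9.46,1.40)
v2: (-4.5,-0.5) → rotate → (3.39940,2.99067) → ×s → (5.81297,5.11405) → (5.81,5.11)
v3: (0,4) → rotate → (2.29431,-3.27661) → ×s → (3.92326,-5.60300) → (3.92,-5.60)
v4: (-2.5,5) → rotate → (4.91576,-2.66182) → ×s → (8.40595,-4.55171) → (8.41,-4.55)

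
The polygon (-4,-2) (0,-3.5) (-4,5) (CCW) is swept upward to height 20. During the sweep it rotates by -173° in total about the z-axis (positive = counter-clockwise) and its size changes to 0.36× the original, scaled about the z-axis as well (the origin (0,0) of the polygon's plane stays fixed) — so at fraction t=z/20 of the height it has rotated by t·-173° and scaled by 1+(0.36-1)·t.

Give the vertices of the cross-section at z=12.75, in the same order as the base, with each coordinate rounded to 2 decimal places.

Cross-section at z=12.75: (-0.29,2.63) (-1.94,0.72) (3.60,1.19)

t = z/height = 12.75/20 = 0.6375
s = 1 + (scale-1)·z/height = 1 + (0.36-1)·12.75/20 = 0.592000
θ = twist·z/height = -173°·12.75/20 = -110.2875° = -1.924880 rad
cos θ = -0.346731, sin θ = -0.937965 (intermediates below are computed at full precision and shown rounded to 5 d.p.)
v1: (-4,-2) → rotate → (-0.48901,4.44532) → ×s → (-0.28949,2.63163) → (-0.29,2.63)
v2: (0,-3.5) → rotate → (-3.28288,1.21356) → ×s → (-1.94346,0.71843) → (-1.94,0.72)
v3: (-4,5) → rotate → (6.07675,2.01820) → ×s → (3.59743,1.19478) → (3.60,1.19)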